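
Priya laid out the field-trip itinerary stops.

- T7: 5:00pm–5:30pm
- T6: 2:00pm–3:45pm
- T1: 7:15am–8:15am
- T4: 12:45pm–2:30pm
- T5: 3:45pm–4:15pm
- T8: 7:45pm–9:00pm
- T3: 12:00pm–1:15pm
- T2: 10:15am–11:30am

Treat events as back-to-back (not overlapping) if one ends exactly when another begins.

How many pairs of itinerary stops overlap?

2

Sorted by start: T1, T2, T3, T4, T6, T5, T7, T8.
T2 starts after T1 ends, so T1 has no further overlaps.
T3 starts after T2 ends, so T2 has no further overlaps.
T4 starts before T3 ends → T3 and T4 overlap.
T6 starts after T3 ends, so T3 has no further overlaps.
T6 starts before T4 ends → T4 and T6 overlap.
T5 starts after T4 ends, so T4 has no further overlaps.
T5 starts exactly when T6 ends (back-to-back, no overlap), so T6 has no further overlaps.
T7 starts after T5 ends, so T5 has no further overlaps.
T8 starts after T7 ends.
Overlapping pairs: T3 & T4, T4 & T6 — 2 in total.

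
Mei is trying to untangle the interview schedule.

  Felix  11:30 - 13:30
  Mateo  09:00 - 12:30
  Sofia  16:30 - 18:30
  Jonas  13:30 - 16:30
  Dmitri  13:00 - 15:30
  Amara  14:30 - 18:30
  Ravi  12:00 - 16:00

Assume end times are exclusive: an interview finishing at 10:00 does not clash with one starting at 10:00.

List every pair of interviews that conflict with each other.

Two intervals overlap when each starts before the other ends.
Sorted by start: Mateo, Felix, Ravi, Dmitri, Jonas, Amara, Sofia.
Felix starts before Mateo ends → Mateo and Felix overlap.
Ravi starts before Mateo ends → Mateo and Ravi overlap.
Dmitri starts after Mateo ends, so Mateo has no further overlaps.
Ravi starts before Felix ends → Felix and Ravi overlap.
Dmitri starts before Felix ends → Felix and Dmitri overlap.
Jonas starts exactly when Felix ends (back-to-back, no overlap), so Felix has no further overlaps.
Dmitri starts before Ravi ends → Ravi and Dmitri overlap.
Jonas starts before Ravi ends → Ravi and Jonas overlap.
Amara starts before Ravi ends → Ravi and Amara overlap.
Sofia starts after Ravi ends.
Jonas starts before Dmitri ends → Dmitri and Jonas overlap.
Amara starts before Dmitri ends → Dmitri and Amara overlap.
Sofia starts after Dmitri ends.
Amara starts before Jonas ends → Jonas and Amara overlap.
Sofia starts exactly when Jonas ends (back-to-back, no overlap).
Sofia starts before Amara ends → Amara and Sofia overlap.

Amara & Dmitri, Amara & Jonas, Amara & Ravi, Amara & Sofia, Dmitri & Felix, Dmitri & Jonas, Dmitri & Ravi, Felix & Mateo, Felix & Ravi, Jonas & Ravi, Mateo & Ravi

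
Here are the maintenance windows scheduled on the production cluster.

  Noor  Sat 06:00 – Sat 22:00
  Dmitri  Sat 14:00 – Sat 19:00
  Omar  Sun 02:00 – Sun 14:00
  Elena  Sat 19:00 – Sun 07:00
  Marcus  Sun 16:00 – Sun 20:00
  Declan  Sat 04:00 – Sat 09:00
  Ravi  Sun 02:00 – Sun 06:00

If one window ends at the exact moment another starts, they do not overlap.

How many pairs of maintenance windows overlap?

Sorted by start: Declan, Noor, Dmitri, Elena, Omar, Ravi, Marcus.
Noor starts before Declan ends → Declan and Noor overlap.
Dmitri starts after Declan ends, so nothing later overlaps Declan either.
Dmitri starts before Noor ends → Noor and Dmitri overlap.
Elena starts before Noor ends → Noor and Elena overlap.
Omar starts after Noor ends, so nothing later overlaps Noor either.
Elena starts exactly when Dmitri ends (back-to-back, no overlap), so nothing later overlaps Dmitri either.
Omar starts before Elena ends → Elena and Omar overlap.
Ravi starts before Elena ends → Elena and Ravi overlap.
Marcus starts after Elena ends.
Ravi starts before Omar ends → Omar and Ravi overlap.
Marcus starts after Omar ends.
Marcus starts after Ravi ends.
Overlapping pairs: Declan & Noor, Dmitri & Noor, Elena & Noor, Elena & Omar, Elena & Ravi, Omar & Ravi — 6 in total.

6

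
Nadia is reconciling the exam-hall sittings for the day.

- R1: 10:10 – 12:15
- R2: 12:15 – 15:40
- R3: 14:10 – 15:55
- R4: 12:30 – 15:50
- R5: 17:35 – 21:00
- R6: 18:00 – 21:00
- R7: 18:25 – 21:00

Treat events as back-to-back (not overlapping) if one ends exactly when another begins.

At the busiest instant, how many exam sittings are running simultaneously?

Sweep the timeline, counting +1 at each start and −1 at each end (ends before starts at a tie):
10:10 start R1 → 1
12:15 end R1 → 0
12:15 start R2 → 1
12:30 start R4 → 2
14:10 start R3 → 3
15:40 end R2 → 2
15:50 end R4 → 1
15:55 end R3 → 0
17:35 start R5 → 1
18:00 start R6 → 2
18:25 start R7 → 3
21:00 end R5 → 2
21:00 end R6 → 1
21:00 end R7 → 0
Peak is 3, at 14:10 (R2, R3, R4).

3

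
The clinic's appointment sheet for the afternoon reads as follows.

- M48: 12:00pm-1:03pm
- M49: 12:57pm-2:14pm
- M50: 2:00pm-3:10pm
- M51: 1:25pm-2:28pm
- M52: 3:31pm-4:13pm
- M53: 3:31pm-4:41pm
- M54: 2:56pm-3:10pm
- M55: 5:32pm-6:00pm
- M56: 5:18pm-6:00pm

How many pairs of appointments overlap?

Sorted by start: M48, M49, M51, M50, M54, M52, M53, M56, M55.
M49 starts before M48 ends → M48 and M49 overlap.
M51 starts after M48 ends; M48 is clear from here.
M51 starts before M49 ends → M49 and M51 overlap.
M50 starts before M49 ends → M49 and M50 overlap.
M54 starts after M49 ends; M49 is clear from here.
M50 starts before M51 ends → M51 and M50 overlap.
M54 starts after M51 ends; M51 is clear from here.
M54 starts before M50 ends → M50 and M54 overlap.
M52 starts after M50 ends; M50 is clear from here.
M52 starts after M54 ends; M54 is clear from here.
M53 starts before M52 ends → M52 and M53 overlap.
M56 starts after M52 ends; M52 is clear from here.
M56 starts after M53 ends; M53 is clear from here.
M55 starts before M56 ends → M56 and M55 overlap.
Overlapping pairs: M48 & M49, M49 & M50, M49 & M51, M50 & M51, M50 & M54, M52 & M53, M55 & M56 — 7 in total.

7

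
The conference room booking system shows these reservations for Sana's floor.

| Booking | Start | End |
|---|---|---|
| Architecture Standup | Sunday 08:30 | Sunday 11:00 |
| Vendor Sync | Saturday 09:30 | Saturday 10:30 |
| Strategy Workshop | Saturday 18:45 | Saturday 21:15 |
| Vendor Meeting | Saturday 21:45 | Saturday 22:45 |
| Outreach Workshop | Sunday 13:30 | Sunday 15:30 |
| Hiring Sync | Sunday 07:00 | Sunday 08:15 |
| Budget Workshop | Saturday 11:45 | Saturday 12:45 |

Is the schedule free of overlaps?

Yes

Sorted by start: Vendor Sync, Budget Workshop, Strategy Workshop, Vendor Meeting, Hiring Sync, Architecture Standup, Outreach Workshop.
Budget Workshop starts after Vendor Sync ends, so nothing later overlaps Vendor Sync either.
Strategy Workshop starts after Budget Workshop ends, so nothing later overlaps Budget Workshop either.
Vendor Meeting starts after Strategy Workshop ends, so nothing later overlaps Strategy Workshop either.
Hiring Sync starts after Vendor Meeting ends, so nothing later overlaps Vendor Meeting either.
Architecture Standup starts after Hiring Sync ends, so nothing later overlaps Hiring Sync either.
Outreach Workshop starts after Architecture Standup ends.
Every pair is clear; the schedule has no overlaps.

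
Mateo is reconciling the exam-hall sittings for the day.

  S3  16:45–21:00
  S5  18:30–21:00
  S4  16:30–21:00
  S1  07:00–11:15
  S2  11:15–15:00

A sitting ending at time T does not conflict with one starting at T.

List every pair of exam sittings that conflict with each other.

S3 & S4, S3 & S5, S4 & S5

Check each pair: they overlap iff neither finishes before the other starts.
Sorted by start: S1, S2, S4, S3, S5.
S2 starts exactly when S1 ends (back-to-back, no overlap) — done with S1.
S4 starts after S2 ends — done with S2.
S3 starts before S4 ends → S4 and S3 overlap.
S5 starts before S4 ends → S4 and S5 overlap.
S5 starts before S3 ends → S3 and S5 overlap.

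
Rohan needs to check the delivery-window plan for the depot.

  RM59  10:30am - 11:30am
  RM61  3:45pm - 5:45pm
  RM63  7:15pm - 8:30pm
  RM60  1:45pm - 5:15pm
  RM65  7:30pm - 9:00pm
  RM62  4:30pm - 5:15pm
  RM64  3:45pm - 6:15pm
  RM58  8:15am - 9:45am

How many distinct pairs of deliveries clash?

Sorted by start: RM58, RM59, RM60, RM61, RM64, RM62, RM63, RM65.
RM59 starts after RM58 ends, so nothing later overlaps RM58 either.
RM60 starts after RM59 ends, so nothing later overlaps RM59 either.
RM61 starts before RM60 ends → RM60 and RM61 overlap.
RM64 starts before RM60 ends → RM60 and RM64 overlap.
RM62 starts before RM60 ends → RM60 and RM62 overlap.
RM63 starts after RM60 ends, so nothing later overlaps RM60 either.
RM64 starts before RM61 ends → RM61 and RM64 overlap.
RM62 starts before RM61 ends → RM61 and RM62 overlap.
RM63 starts after RM61 ends, so nothing later overlaps RM61 either.
RM62 starts before RM64 ends → RM64 and RM62 overlap.
RM63 starts after RM64 ends, so nothing later overlaps RM64 either.
RM63 starts after RM62 ends, so nothing later overlaps RM62 either.
RM65 starts before RM63 ends → RM63 and RM65 overlap.
Overlapping pairs: RM60 & RM61, RM60 & RM62, RM60 & RM64, RM61 & RM62, RM61 & RM64, RM62 & RM64, RM63 & RM65 — 7 in total.

7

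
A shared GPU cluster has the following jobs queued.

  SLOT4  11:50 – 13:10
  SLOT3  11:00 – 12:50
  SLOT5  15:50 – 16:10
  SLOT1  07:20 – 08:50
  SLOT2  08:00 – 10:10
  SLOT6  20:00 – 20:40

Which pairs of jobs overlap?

Sorted by start: SLOT1, SLOT2, SLOT3, SLOT4, SLOT5, SLOT6.
SLOT2 starts before SLOT1 ends → SLOT1 and SLOT2 overlap.
SLOT3 starts after SLOT1 ends; SLOT1 is clear from here.
SLOT3 starts after SLOT2 ends; SLOT2 is clear from here.
SLOT4 starts before SLOT3 ends → SLOT3 and SLOT4 overlap.
SLOT5 starts after SLOT3 ends; SLOT3 is clear from here.
SLOT5 starts after SLOT4 ends; SLOT4 is clear from here.
SLOT6 starts after SLOT5 ends.

SLOT1 & SLOT2, SLOT3 & SLOT4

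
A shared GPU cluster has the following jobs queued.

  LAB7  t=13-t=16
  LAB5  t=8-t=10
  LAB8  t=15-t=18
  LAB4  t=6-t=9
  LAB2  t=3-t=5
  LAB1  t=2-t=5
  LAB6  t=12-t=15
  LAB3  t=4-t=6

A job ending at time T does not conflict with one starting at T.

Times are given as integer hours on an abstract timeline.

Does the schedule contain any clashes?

Yes

Sorted by start: LAB1, LAB2, LAB3, LAB4, LAB5, LAB6, LAB7, LAB8.
LAB2 starts before LAB1 ends → LAB1 and LAB2 overlap.
That's a conflict, so the schedule is not conflict-free.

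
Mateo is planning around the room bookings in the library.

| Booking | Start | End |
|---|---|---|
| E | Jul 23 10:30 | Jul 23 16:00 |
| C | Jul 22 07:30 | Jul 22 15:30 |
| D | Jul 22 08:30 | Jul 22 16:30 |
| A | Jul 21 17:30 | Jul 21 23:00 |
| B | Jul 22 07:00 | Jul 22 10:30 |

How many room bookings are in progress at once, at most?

3

Sweep the timeline, counting +1 at each start and −1 at each end (ends before starts at a tie):
Jul 21 17:30 start A → 1
Jul 21 23:00 end A → 0
Jul 22 07:00 start B → 1
Jul 22 07:30 start C → 2
Jul 22 08:30 start D → 3
Jul 22 10:30 end B → 2
Jul 22 15:30 end C → 1
Jul 22 16:30 end D → 0
Jul 23 10:30 start E → 1
Jul 23 16:00 end E → 0
Peak is 3, at Jul 22 08:30 (B, C, D).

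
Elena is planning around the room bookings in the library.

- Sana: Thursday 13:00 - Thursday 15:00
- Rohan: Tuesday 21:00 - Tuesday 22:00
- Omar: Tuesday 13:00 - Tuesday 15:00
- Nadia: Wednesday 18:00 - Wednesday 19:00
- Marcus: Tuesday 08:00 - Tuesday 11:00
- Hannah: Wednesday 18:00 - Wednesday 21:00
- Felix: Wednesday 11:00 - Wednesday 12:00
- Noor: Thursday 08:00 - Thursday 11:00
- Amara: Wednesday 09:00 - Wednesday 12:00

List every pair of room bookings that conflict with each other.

Amara & Felix, Hannah & Nadia

Two intervals overlap when each starts before the other ends.
Sorted by start: Marcus, Omar, Rohan, Amara, Felix, Nadia, Hannah, Noor, Sana.
Omar starts after Marcus ends — done with Marcus.
Rohan starts after Omar ends — done with Omar.
Amara starts after Rohan ends — done with Rohan.
Felix starts before Amara ends → Amara and Felix overlap.
Nadia starts after Amara ends — done with Amara.
Nadia starts after Felix ends — done with Felix.
Hannah starts before Nadia ends → Nadia and Hannah overlap.
Noor starts after Nadia ends — done with Nadia.
Noor starts after Hannah ends — done with Hannah.
Sana starts after Noor ends.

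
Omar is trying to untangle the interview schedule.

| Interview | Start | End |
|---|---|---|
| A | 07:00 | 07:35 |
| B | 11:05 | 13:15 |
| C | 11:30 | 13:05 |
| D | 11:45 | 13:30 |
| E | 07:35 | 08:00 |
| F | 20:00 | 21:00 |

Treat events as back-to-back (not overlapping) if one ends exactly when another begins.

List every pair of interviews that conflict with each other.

B & C, B & D, C & D

Sorted by start: A, E, B, C, D, F.
E starts exactly when A ends (back-to-back, no overlap), so A has no further overlaps.
B starts after E ends, so E has no further overlaps.
C starts before B ends → B and C overlap.
D starts before B ends → B and D overlap.
F starts after B ends.
D starts before C ends → C and D overlap.
F starts after C ends.
F starts after D ends.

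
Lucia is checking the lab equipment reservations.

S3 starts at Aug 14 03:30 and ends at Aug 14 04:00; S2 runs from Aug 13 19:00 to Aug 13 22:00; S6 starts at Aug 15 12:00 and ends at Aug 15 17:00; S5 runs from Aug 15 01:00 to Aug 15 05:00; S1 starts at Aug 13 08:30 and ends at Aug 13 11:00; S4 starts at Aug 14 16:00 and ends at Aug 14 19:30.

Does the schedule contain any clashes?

Sorted by start: S1, S2, S3, S4, S5, S6.
S2 starts after S1 ends; S1 is clear from here.
S3 starts after S2 ends; S2 is clear from here.
S4 starts after S3 ends; S3 is clear from here.
S5 starts after S4 ends; S4 is clear from here.
S6 starts after S5 ends.
Every pair is clear; the schedule has no overlaps.

No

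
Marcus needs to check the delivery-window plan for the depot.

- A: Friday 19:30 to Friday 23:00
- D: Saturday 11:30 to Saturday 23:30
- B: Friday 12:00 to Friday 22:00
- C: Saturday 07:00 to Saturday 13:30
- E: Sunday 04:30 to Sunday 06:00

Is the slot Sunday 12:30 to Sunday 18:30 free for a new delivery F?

B: ends Friday 22:00 at or before F starts Sunday 12:30 → clear.
A: ends Friday 23:00 at or before F starts Sunday 12:30 → clear.
C: ends Saturday 13:30 at or before F starts Sunday 12:30 → clear.
D: ends Saturday 23:30 at or before F starts Sunday 12:30 → clear.
E: ends Sunday 06:00 at or before F starts Sunday 12:30 → clear.

Yes — the slot is free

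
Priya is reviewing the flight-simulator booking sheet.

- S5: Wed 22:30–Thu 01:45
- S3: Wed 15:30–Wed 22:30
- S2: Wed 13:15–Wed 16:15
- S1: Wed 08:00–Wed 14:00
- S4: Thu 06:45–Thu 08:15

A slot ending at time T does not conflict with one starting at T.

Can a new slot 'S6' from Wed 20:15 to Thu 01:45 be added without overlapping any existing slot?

No — it overlaps S3, S5

S1: ends Wed 14:00 at or before S6 starts Wed 20:15 → clear.
S2: ends Wed 16:15 at or before S6 starts Wed 20:15 → clear.
S3: starts Wed 15:30 before S6 ends Thu 01:45, and ends Wed 22:30 after S6 starts Wed 20:15 → overlap.
S5: starts Wed 22:30 before S6 ends Thu 01:45, and ends Thu 01:45 after S6 starts Wed 20:15 → overlap.
S4: starts Thu 06:45 at or after S6 ends Thu 01:45 → clear.
S6 overlaps S3, S5.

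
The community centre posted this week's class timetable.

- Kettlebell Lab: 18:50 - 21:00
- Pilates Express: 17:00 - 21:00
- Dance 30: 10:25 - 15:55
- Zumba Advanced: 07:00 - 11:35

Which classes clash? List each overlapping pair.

Sorted by start: Zumba Advanced, Dance 30, Pilates Express, Kettlebell Lab.
Dance 30 starts before Zumba Advanced ends → Zumba Advanced and Dance 30 overlap.
Pilates Express starts after Zumba Advanced ends — done with Zumba Advanced.
Pilates Express starts after Dance 30 ends — done with Dance 30.
Kettlebell Lab starts before Pilates Express ends → Pilates Express and Kettlebell Lab overlap.

Dance 30 & Zumba Advanced, Kettlebell Lab & Pilates Express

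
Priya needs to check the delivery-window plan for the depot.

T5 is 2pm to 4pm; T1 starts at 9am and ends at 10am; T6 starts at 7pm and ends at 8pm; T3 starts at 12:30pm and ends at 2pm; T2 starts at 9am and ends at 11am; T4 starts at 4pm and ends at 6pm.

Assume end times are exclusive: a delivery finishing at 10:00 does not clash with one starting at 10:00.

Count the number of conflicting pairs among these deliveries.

1

Two intervals overlap when each starts before the other ends.
Sorted by start: T1, T2, T3, T5, T4, T6.
T2 starts before T1 ends → T1 and T2 overlap.
T3 starts after T1 ends, so T1 has no further overlaps.
T3 starts after T2 ends, so T2 has no further overlaps.
T5 starts exactly when T3 ends (back-to-back, no overlap), so T3 has no further overlaps.
T4 starts exactly when T5 ends (back-to-back, no overlap), so T5 has no further overlaps.
T6 starts after T4 ends.
Overlapping pairs: T1 & T2 — 1 in total.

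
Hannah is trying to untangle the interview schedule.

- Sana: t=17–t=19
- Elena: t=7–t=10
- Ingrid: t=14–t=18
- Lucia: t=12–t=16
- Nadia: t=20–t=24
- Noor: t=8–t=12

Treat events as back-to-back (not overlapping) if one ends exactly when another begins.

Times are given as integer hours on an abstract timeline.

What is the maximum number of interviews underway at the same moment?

2

Sort all start/end points and keep a running count:
t=7 start Elena → 1
t=8 start Noor → 2
t=10 end Elena → 1
t=12 end Noor → 0
t=12 start Lucia → 1
t=14 start Ingrid → 2
t=16 end Lucia → 1
t=17 start Sana → 2
t=18 end Ingrid → 1
t=19 end Sana → 0
t=20 start Nadia → 1
t=24 end Nadia → 0
Peak is 2, at t=8 (Elena, Noor).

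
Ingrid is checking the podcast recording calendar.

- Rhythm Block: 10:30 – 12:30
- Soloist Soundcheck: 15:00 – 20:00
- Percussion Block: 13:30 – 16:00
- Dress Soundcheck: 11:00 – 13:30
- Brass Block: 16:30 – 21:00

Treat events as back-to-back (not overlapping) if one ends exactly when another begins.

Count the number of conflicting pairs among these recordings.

Check each pair: they overlap iff neither finishes before the other starts.
Sorted by start: Rhythm Block, Dress Soundcheck, Percussion Block, Soloist Soundcheck, Brass Block.
Dress Soundcheck starts before Rhythm Block ends → Rhythm Block and Dress Soundcheck overlap.
Percussion Block starts after Rhythm Block ends, so nothing later overlaps Rhythm Block either.
Percussion Block starts exactly when Dress Soundcheck ends (back-to-back, no overlap), so nothing later overlaps Dress Soundcheck either.
Soloist Soundcheck starts before Percussion Block ends → Percussion Block and Soloist Soundcheck overlap.
Brass Block starts after Percussion Block ends.
Brass Block starts before Soloist Soundcheck ends → Soloist Soundcheck and Brass Block overlap.
Overlapping pairs: Brass Block & Soloist Soundcheck, Dress Soundcheck & Rhythm Block, Percussion Block & Soloist Soundcheck — 3 in total.

3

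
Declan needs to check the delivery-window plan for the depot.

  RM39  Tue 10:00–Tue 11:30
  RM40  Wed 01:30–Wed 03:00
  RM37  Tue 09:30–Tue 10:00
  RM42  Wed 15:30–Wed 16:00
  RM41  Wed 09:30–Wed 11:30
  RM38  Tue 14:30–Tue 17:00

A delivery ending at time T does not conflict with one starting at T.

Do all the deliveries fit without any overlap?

Yes

Sorted by start: RM37, RM39, RM38, RM40, RM41, RM42.
RM39 starts exactly when RM37 ends (back-to-back, no overlap), so RM37 has no further overlaps.
RM38 starts after RM39 ends, so RM39 has no further overlaps.
RM40 starts after RM38 ends, so RM38 has no further overlaps.
RM41 starts after RM40 ends, so RM40 has no further overlaps.
RM42 starts after RM41 ends.
Every pair is clear; the schedule has no overlaps.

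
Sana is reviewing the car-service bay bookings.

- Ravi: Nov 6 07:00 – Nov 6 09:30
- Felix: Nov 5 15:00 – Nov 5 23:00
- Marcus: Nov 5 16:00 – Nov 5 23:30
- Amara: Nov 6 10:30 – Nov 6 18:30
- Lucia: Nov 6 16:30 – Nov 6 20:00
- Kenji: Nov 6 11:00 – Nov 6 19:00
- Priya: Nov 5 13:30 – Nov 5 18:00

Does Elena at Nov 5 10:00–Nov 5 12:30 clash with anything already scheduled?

Priya: starts Nov 5 13:30 at or after Elena ends Nov 5 12:30 → clear.
Felix: starts Nov 5 15:00 at or after Elena ends Nov 5 12:30 → clear.
Marcus: starts Nov 5 16:00 at or after Elena ends Nov 5 12:30 → clear.
Ravi: starts Nov 6 07:00 at or after Elena ends Nov 5 12:30 → clear.
Amara: starts Nov 6 10:30 at or after Elena ends Nov 5 12:30 → clear.
Kenji: starts Nov 6 11:00 at or after Elena ends Nov 5 12:30 → clear.
Lucia: starts Nov 6 16:30 at or after Elena ends Nov 5 12:30 → clear.

No — it doesn't clash with anything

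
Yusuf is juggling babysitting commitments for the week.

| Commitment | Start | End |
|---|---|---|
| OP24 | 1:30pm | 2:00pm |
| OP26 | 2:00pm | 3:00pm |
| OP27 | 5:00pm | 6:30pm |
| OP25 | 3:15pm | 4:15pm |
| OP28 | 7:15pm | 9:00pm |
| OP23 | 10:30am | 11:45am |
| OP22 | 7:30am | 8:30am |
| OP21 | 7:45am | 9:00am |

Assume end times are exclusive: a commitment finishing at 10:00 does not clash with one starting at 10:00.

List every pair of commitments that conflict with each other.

Sorted by start: OP22, OP21, OP23, OP24, OP26, OP25, OP27, OP28.
OP21 starts before OP22 ends → OP22 and OP21 overlap.
OP23 starts after OP22 ends; OP22 is clear from here.
OP23 starts after OP21 ends; OP21 is clear from here.
OP24 starts after OP23 ends; OP23 is clear from here.
OP26 starts exactly when OP24 ends (back-to-back, no overlap); OP24 is clear from here.
OP25 starts after OP26 ends; OP26 is clear from here.
OP27 starts after OP25 ends; OP25 is clear from here.
OP28 starts after OP27 ends.

OP21 & OP22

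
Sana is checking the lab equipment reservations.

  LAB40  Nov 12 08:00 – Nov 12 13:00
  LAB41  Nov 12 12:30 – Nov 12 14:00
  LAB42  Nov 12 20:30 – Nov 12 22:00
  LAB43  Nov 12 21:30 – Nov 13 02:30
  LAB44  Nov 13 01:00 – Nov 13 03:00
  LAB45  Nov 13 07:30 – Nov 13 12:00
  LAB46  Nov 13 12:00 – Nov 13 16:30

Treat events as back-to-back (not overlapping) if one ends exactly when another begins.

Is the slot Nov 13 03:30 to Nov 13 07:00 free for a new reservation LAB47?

Yes — the slot is free

LAB40: ends Nov 12 13:00 at or before LAB47 starts Nov 13 03:30 → clear.
LAB41: ends Nov 12 14:00 at or before LAB47 starts Nov 13 03:30 → clear.
LAB42: ends Nov 12 22:00 at or before LAB47 starts Nov 13 03:30 → clear.
LAB43: ends Nov 13 02:30 at or before LAB47 starts Nov 13 03:30 → clear.
LAB44: ends Nov 13 03:00 at or before LAB47 starts Nov 13 03:30 → clear.
LAB45: starts Nov 13 07:30 at or after LAB47 ends Nov 13 07:00 → clear.
LAB46: starts Nov 13 12:00 at or after LAB47 ends Nov 13 07:00 → clear.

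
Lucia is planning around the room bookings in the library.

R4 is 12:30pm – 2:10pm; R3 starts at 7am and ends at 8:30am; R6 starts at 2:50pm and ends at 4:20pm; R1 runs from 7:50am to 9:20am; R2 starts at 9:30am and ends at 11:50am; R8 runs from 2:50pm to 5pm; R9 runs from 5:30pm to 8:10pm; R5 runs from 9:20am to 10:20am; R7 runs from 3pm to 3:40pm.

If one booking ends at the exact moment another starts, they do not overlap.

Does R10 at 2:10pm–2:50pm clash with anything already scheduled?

R3: ends 8:30am at or before R10 starts 2:10pm → clear.
R1: ends 9:20am at or before R10 starts 2:10pm → clear.
R5: ends 10:20am at or before R10 starts 2:10pm → clear.
R2: ends 11:50am at or before R10 starts 2:10pm → clear.
R4: ends 2:10pm at or before R10 starts 2:10pm → clear.
R6: starts 2:50pm at or after R10 ends 2:50pm → clear.
R8: starts 2:50pm at or after R10 ends 2:50pm → clear.
R7: starts 3pm at or after R10 ends 2:50pm → clear.
R9: starts 5:30pm at or after R10 ends 2:50pm → clear.

No — it doesn't clash with anything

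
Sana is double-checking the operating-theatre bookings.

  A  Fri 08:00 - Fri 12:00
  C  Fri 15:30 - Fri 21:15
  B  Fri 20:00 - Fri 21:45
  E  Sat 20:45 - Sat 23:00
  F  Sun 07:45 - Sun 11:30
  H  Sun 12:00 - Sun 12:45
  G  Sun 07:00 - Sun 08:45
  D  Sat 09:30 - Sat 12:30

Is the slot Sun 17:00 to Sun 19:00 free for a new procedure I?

Yes — the slot is free

A: ends Fri 12:00 at or before I starts Sun 17:00 → clear.
C: ends Fri 21:15 at or before I starts Sun 17:00 → clear.
B: ends Fri 21:45 at or before I starts Sun 17:00 → clear.
D: ends Sat 12:30 at or before I starts Sun 17:00 → clear.
E: ends Sat 23:00 at or before I starts Sun 17:00 → clear.
G: ends Sun 08:45 at or before I starts Sun 17:00 → clear.
F: ends Sun 11:30 at or before I starts Sun 17:00 → clear.
H: ends Sun 12:45 at or before I starts Sun 17:00 → clear.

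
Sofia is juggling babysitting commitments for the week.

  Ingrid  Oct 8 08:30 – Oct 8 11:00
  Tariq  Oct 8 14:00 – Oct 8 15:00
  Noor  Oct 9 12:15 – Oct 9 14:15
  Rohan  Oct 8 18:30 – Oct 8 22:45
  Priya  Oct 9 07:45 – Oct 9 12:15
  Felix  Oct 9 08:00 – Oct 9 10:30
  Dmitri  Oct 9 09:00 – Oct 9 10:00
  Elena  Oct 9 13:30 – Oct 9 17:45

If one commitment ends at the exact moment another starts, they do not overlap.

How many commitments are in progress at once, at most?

Sort all start/end points and keep a running count:
Oct 8 08:30 start Ingrid → 1
Oct 8 11:00 end Ingrid → 0
Oct 8 14:00 start Tariq → 1
Oct 8 15:00 end Tariq → 0
Oct 8 18:30 start Rohan → 1
Oct 8 22:45 end Rohan → 0
Oct 9 07:45 start Priya → 1
Oct 9 08:00 start Felix → 2
Oct 9 09:00 start Dmitri → 3
Oct 9 10:00 end Dmitri → 2
Oct 9 10:30 end Felix → 1
Oct 9 12:15 end Priya → 0
Oct 9 12:15 start Noor → 1
Oct 9 13:30 start Elena → 2
Oct 9 14:15 end Noor → 1
Oct 9 17:45 end Elena → 0
Peak is 3, at Oct 9 09:00 (Dmitri, Felix, Priya).

3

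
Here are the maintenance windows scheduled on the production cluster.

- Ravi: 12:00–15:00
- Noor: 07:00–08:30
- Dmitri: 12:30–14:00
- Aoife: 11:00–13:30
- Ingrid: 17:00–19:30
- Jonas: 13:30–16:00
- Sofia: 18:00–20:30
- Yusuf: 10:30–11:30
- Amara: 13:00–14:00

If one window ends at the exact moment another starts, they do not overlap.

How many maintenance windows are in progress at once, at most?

4

Sort all start/end points and keep a running count:
07:00 start Noor → 1
08:30 end Noor → 0
10:30 start Yusuf → 1
11:00 start Aoife → 2
11:30 end Yusuf → 1
12:00 start Ravi → 2
12:30 start Dmitri → 3
13:00 start Amara → 4
13:30 end Aoife → 3
13:30 start Jonas → 4
14:00 end Amara → 3
14:00 end Dmitri → 2
15:00 end Ravi → 1
16:00 end Jonas → 0
17:00 start Ingrid → 1
18:00 start Sofia → 2
19:30 end Ingrid → 1
20:30 end Sofia → 0
Peak is 4, at 13:00 (Amara, Aoife, Dmitri, Ravi).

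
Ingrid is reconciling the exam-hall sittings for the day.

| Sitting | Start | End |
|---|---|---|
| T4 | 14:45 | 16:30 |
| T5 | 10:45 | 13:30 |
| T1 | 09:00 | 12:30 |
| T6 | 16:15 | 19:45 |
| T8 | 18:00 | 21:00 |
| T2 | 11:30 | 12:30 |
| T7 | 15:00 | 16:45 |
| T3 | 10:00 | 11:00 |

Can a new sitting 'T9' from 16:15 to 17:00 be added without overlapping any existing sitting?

No — it overlaps T4, T6, T7

T1: ends 12:30 at or before T9 starts 16:15 → clear.
T3: ends 11:00 at or before T9 starts 16:15 → clear.
T5: ends 13:30 at or before T9 starts 16:15 → clear.
T2: ends 12:30 at or before T9 starts 16:15 → clear.
T4: starts 14:45 before T9 ends 17:00, and ends 16:30 after T9 starts 16:15 → overlap.
T7: starts 15:00 before T9 ends 17:00, and ends 16:45 after T9 starts 16:15 → overlap.
T6: starts 16:15 before T9 ends 17:00, and ends 19:45 after T9 starts 16:15 → overlap.
T8: starts 18:00 at or after T9 ends 17:00 → clear.
T9 overlaps T4, T6, T7.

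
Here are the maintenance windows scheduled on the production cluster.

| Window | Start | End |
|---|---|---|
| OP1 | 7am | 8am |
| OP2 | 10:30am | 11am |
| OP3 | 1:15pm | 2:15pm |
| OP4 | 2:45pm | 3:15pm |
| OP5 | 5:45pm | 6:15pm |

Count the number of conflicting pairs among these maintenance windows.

0

Sorted by start: OP1, OP2, OP3, OP4, OP5.
OP2 starts after OP1 ends — done with OP1.
OP3 starts after OP2 ends — done with OP2.
OP4 starts after OP3 ends — done with OP3.
OP5 starts after OP4 ends.
No pair overlaps.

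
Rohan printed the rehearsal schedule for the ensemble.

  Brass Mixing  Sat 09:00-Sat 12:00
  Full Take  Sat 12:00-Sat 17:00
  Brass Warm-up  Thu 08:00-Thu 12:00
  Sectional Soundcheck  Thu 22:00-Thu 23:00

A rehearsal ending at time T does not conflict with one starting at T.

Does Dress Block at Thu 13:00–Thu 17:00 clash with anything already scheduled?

Brass Warm-up: ends Thu 12:00 at or before Dress Block starts Thu 13:00 → clear.
Sectional Soundcheck: starts Thu 22:00 at or after Dress Block ends Thu 17:00 → clear.
Brass Mixing: starts Sat 09:00 at or after Dress Block ends Thu 17:00 → clear.
Full Take: starts Sat 12:00 at or after Dress Block ends Thu 17:00 → clear.

No — it doesn't clash with anything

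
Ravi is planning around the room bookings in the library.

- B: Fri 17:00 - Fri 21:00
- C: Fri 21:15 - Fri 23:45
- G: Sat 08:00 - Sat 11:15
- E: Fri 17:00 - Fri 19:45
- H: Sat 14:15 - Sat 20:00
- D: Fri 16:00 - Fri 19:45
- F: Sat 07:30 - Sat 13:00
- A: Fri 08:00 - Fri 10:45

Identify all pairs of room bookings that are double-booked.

Two intervals overlap when each starts before the other ends.
Sorted by start: A, D, B, E, C, F, G, H.
D starts after A ends, so A has no further overlaps.
B starts before D ends → D and B overlap.
E starts before D ends → D and E overlap.
C starts after D ends, so D has no further overlaps.
E starts before B ends → B and E overlap.
C starts after B ends, so B has no further overlaps.
C starts after E ends, so E has no further overlaps.
F starts after C ends, so C has no further overlaps.
G starts before F ends → F and G overlap.
H starts after F ends.
H starts after G ends.

B & D, B & E, D & E, F & G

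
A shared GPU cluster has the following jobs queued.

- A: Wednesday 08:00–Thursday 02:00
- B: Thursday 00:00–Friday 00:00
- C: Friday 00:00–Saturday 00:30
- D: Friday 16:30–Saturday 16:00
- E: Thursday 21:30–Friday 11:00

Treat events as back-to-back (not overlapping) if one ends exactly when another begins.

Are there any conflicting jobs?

Check each pair: they overlap iff neither finishes before the other starts.
Sorted by start: A, B, E, C, D.
B starts before A ends → A and B overlap.
That's a conflict, so the schedule is not conflict-free.

Yes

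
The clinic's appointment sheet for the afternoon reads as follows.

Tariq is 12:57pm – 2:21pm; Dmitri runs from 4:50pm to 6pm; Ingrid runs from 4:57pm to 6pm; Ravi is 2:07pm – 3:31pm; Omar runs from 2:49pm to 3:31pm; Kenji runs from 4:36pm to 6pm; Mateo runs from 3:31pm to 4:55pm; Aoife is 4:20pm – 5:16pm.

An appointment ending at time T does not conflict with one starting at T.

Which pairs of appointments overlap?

Sorted by start: Tariq, Ravi, Omar, Mateo, Aoife, Kenji, Dmitri, Ingrid.
Ravi starts before Tariq ends → Tariq and Ravi overlap.
Omar starts after Tariq ends, so Tariq has no further overlaps.
Omar starts before Ravi ends → Ravi and Omar overlap.
Mateo starts exactly when Ravi ends (back-to-back, no overlap), so Ravi has no further overlaps.
Mateo starts exactly when Omar ends (back-to-back, no overlap), so Omar has no further overlaps.
Aoife starts before Mateo ends → Mateo and Aoife overlap.
Kenji starts before Mateo ends → Mateo and Kenji overlap.
Dmitri starts before Mateo ends → Mateo and Dmitri overlap.
Ingrid starts after Mateo ends.
Kenji starts before Aoife ends → Aoife and Kenji overlap.
Dmitri starts before Aoife ends → Aoife and Dmitri overlap.
Ingrid starts before Aoife ends → Aoife and Ingrid overlap.
Dmitri starts before Kenji ends → Kenji and Dmitri overlap.
Ingrid starts before Kenji ends → Kenji and Ingrid overlap.
Ingrid starts before Dmitri ends → Dmitri and Ingrid overlap.

Aoife & Dmitri, Aoife & Ingrid, Aoife & Kenji, Aoife & Mateo, Dmitri & Ingrid, Dmitri & Kenji, Dmitri & Mateo, Ingrid & Kenji, Kenji & Mateo, Omar & Ravi, Ravi & Tariq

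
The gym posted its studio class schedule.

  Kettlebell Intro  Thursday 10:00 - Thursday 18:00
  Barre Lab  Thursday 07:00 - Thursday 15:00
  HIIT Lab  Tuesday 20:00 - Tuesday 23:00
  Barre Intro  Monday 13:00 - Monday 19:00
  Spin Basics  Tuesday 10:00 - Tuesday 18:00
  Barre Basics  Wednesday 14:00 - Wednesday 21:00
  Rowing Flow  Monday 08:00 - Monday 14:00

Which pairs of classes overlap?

Sorted by start: Rowing Flow, Barre Intro, Spin Basics, HIIT Lab, Barre Basics, Barre Lab, Kettlebell Intro.
Barre Intro starts before Rowing Flow ends → Rowing Flow and Barre Intro overlap.
Spin Basics starts after Rowing Flow ends — done with Rowing Flow.
Spin Basics starts after Barre Intro ends — done with Barre Intro.
HIIT Lab starts after Spin Basics ends — done with Spin Basics.
Barre Basics starts after HIIT Lab ends — done with HIIT Lab.
Barre Lab starts after Barre Basics ends — done with Barre Basics.
Kettlebell Intro starts before Barre Lab ends → Barre Lab and Kettlebell Intro overlap.

Barre Intro & Rowing Flow, Barre Lab & Kettlebell Intro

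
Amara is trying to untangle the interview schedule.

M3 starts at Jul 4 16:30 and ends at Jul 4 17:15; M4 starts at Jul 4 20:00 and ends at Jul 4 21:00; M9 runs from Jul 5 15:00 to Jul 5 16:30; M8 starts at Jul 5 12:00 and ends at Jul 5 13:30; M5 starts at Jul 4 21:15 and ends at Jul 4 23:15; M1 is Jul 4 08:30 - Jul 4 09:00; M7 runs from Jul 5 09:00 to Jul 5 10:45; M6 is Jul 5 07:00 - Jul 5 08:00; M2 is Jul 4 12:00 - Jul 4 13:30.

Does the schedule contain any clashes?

No

Sorted by start: M1, M2, M3, M4, M5, M6, M7, M8, M9.
M2 starts after M1 ends — done with M1.
M3 starts after M2 ends — done with M2.
M4 starts after M3 ends — done with M3.
M5 starts after M4 ends — done with M4.
M6 starts after M5 ends — done with M5.
M7 starts after M6 ends — done with M6.
M8 starts after M7 ends — done with M7.
M9 starts after M8 ends.
Every pair is clear; the schedule has no overlaps.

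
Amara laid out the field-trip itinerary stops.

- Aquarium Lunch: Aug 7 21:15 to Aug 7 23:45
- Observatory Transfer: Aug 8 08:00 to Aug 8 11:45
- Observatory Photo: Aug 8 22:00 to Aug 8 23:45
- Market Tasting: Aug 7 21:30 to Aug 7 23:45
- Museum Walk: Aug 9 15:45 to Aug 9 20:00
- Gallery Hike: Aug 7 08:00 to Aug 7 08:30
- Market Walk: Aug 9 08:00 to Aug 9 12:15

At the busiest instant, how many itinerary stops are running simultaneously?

2

Walk through starts and ends in time order (an end at T is processed before a start at T):
Aug 7 08:00 start Gallery Hike → 1
Aug 7 08:30 end Gallery Hike → 0
Aug 7 21:15 start Aquarium Lunch → 1
Aug 7 21:30 start Market Tasting → 2
Aug 7 23:45 end Aquarium Lunch → 1
Aug 7 23:45 end Market Tasting → 0
Aug 8 08:00 start Observatory Transfer → 1
Aug 8 11:45 end Observatory Transfer → 0
Aug 8 22:00 start Observatory Photo → 1
Aug 8 23:45 end Observatory Photo → 0
Aug 9 08:00 start Market Walk → 1
Aug 9 12:15 end Market Walk → 0
Aug 9 15:45 start Museum Walk → 1
Aug 9 20:00 end Museum Walk → 0
Peak is 2, at Aug 7 21:30 (Aquarium Lunch, Market Tasting).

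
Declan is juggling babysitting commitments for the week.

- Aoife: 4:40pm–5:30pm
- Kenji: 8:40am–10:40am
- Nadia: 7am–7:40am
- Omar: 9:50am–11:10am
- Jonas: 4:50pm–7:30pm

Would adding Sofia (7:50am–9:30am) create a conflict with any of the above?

Nadia: ends 7:40am at or before Sofia starts 7:50am → clear.
Kenji: starts 8:40am before Sofia ends 9:30am, and ends 10:40am after Sofia starts 7:50am → overlap.
Omar: starts 9:50am at or after Sofia ends 9:30am → clear.
Aoife: starts 4:40pm at or after Sofia ends 9:30am → clear.
Jonas: starts 4:50pm at or after Sofia ends 9:30am → clear.
Sofia overlaps Kenji.

Yes — it overlaps Kenji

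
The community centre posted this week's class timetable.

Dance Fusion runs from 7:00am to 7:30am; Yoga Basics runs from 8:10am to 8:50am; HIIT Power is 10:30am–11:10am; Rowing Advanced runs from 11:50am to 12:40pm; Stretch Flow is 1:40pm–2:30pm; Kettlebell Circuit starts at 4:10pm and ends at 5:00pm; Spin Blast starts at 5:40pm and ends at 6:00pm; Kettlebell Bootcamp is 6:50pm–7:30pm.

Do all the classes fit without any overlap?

Yes

Sorted by start: Dance Fusion, Yoga Basics, HIIT Power, Rowing Advanced, Stretch Flow, Kettlebell Circuit, Spin Blast, Kettlebell Bootcamp.
Yoga Basics starts after Dance Fusion ends — done with Dance Fusion.
HIIT Power starts after Yoga Basics ends — done with Yoga Basics.
Rowing Advanced starts after HIIT Power ends — done with HIIT Power.
Stretch Flow starts after Rowing Advanced ends — done with Rowing Advanced.
Kettlebell Circuit starts after Stretch Flow ends — done with Stretch Flow.
Spin Blast starts after Kettlebell Circuit ends — done with Kettlebell Circuit.
Kettlebell Bootcamp starts after Spin Blast ends.
Every pair is clear; the schedule has no overlaps.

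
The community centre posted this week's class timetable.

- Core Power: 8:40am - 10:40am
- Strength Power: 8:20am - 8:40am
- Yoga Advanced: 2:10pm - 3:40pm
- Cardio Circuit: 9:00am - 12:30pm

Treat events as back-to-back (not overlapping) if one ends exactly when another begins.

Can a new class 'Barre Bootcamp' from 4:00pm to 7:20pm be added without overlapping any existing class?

Yes — the slot is free

Strength Power: ends 8:40am at or before Barre Bootcamp starts 4:00pm → clear.
Core Power: ends 10:40am at or before Barre Bootcamp starts 4:00pm → clear.
Cardio Circuit: ends 12:30pm at or before Barre Bootcamp starts 4:00pm → clear.
Yoga Advanced: ends 3:40pm at or before Barre Bootcamp starts 4:00pm → clear.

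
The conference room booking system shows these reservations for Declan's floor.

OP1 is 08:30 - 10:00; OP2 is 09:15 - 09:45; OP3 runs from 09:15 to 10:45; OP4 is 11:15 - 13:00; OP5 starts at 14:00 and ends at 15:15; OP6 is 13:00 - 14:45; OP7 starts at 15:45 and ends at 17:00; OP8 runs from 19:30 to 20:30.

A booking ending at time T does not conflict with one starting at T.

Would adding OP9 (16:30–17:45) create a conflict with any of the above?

Yes — it overlaps OP7

OP1: ends 10:00 at or before OP9 starts 16:30 → clear.
OP2: ends 09:45 at or before OP9 starts 16:30 → clear.
OP3: ends 10:45 at or before OP9 starts 16:30 → clear.
OP4: ends 13:00 at or before OP9 starts 16:30 → clear.
OP6: ends 14:45 at or before OP9 starts 16:30 → clear.
OP5: ends 15:15 at or before OP9 starts 16:30 → clear.
OP7: starts 15:45 before OP9 ends 17:45, and ends 17:00 after OP9 starts 16:30 → overlap.
OP8: starts 19:30 at or after OP9 ends 17:45 → clear.
OP9 overlaps OP7.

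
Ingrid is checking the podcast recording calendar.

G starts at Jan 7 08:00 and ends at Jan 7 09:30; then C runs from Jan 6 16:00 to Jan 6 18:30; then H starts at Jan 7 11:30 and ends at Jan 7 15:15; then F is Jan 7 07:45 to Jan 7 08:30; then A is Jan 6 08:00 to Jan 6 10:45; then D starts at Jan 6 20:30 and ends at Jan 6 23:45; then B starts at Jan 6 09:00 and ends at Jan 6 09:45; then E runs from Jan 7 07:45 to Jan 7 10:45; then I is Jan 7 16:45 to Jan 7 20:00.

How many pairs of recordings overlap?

4

Sorted by start: A, B, C, D, E, F, G, H, I.
B starts before A ends → A and B overlap.
C starts after A ends, so nothing later overlaps A either.
C starts after B ends, so nothing later overlaps B either.
D starts after C ends, so nothing later overlaps C either.
E starts after D ends, so nothing later overlaps D either.
F starts before E ends → E and F overlap.
G starts before E ends → E and G overlap.
H starts after E ends, so nothing later overlaps E either.
G starts before F ends → F and G overlap.
H starts after F ends, so nothing later overlaps F either.
H starts after G ends, so nothing later overlaps G either.
I starts after H ends.
Overlapping pairs: A & B, E & F, E & G, F & G — 4 in total.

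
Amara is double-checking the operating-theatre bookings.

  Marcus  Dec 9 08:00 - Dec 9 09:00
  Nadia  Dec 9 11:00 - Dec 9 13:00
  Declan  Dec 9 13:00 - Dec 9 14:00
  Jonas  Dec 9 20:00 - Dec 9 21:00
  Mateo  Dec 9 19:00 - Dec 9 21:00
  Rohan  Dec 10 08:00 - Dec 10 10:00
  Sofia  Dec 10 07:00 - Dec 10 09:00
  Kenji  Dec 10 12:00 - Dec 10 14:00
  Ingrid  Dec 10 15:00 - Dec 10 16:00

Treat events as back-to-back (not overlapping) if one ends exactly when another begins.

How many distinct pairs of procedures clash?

2

Sorted by start: Marcus, Nadia, Declan, Mateo, Jonas, Sofia, Rohan, Kenji, Ingrid.
Nadia starts after Marcus ends; Marcus is clear from here.
Declan starts exactly when Nadia ends (back-to-back, no overlap); Nadia is clear from here.
Mateo starts after Declan ends; Declan is clear from here.
Jonas starts before Mateo ends → Mateo and Jonas overlap.
Sofia starts after Mateo ends; Mateo is clear from here.
Sofia starts after Jonas ends; Jonas is clear from here.
Rohan starts before Sofia ends → Sofia and Rohan overlap.
Kenji starts after Sofia ends; Sofia is clear from here.
Kenji starts after Rohan ends; Rohan is clear from here.
Ingrid starts after Kenji ends.
Overlapping pairs: Jonas & Mateo, Rohan & Sofia — 2 in total.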